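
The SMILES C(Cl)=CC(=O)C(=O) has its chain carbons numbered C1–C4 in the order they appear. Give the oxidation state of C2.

-1

Assign +1 per bond to O/N/halogen, −1 per bond to H or an electropositive element, and 0 per bond to carbon.
C2 has a double bond to C (2×0 = 0), one bond to C (0), one bond to H (-1).
Oxidation state = 0 + 0 − 1 = -1.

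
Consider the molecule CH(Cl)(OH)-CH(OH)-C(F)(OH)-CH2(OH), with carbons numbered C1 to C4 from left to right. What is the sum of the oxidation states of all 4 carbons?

Assign +1 per bond to O/N/halogen, −1 per bond to H or an electropositive element, and 0 per bond to carbon. Tallying each carbon:
C1: 1C, 1H, 1O, 1Cl → 0 − 1 + 1 + 1 = +1
C2: 2C, 1H, 1O → 0 − 1 + 1 = 0
C3: 2C, 1O, 1F → 0 + 1 + 1 = +2
C4: 1C, 2H, 1O → 0 − 2 + 1 = -1
Sum = +1 + 0 + 2 − 1 = +2.

+2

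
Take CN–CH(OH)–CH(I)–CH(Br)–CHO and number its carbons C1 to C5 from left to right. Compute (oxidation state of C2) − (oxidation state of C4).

0

C2: 2C, 1H, 1O → 0 − 1 + 1 = 0
C4: 2C, 1H, 1Br → 0 − 1 + 1 = 0
Difference: 0 − (0) = 0.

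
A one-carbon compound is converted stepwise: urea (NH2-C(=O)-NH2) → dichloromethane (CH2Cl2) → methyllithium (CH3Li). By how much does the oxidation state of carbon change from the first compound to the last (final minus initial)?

Carbon oxidation states along the series — urea: +4, dichloromethane: 0, methyllithium: -4.
Net change = -4 − (+4) = -8.

-8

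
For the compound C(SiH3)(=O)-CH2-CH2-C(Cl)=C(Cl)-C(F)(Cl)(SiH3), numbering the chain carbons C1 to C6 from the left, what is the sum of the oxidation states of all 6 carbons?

Tallying each carbon's bonds:
C1: 1C, 2O, 1Si → 0 + 2 − 1 = +1
C2: 2C, 2H → 0 − 2 = -2
C3: 2C, 2H → 0 − 2 = -2
C4: 3C, 1Cl → 0 + 1 = +1
C5: 3C, 1Cl → 0 + 1 = +1
C6: 1C, 1F, 1Cl, 1Si → 0 + 1 + 1 − 1 = +1
Sum = +1 − 2 − 2 + 1 + 1 + 1 = 0.

0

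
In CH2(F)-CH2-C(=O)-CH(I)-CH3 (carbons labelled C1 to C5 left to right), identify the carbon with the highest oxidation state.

Assign +1 per bond to O/N/halogen, −1 per bond to H or an electropositive element, and 0 per bond to carbon. Tallying each carbon:
C1: 1C, 2H, 1F → 0 − 2 + 1 = -1
C2: 2C, 2H → 0 − 2 = -2
C3: 2C, 2O → 0 + 2 = +2
C4: 2C, 1H, 1I → 0 − 1 + 1 = 0
C5: 1C, 3H → 0 − 3 = -3
The most oxidised carbon is C3 at +2.

C3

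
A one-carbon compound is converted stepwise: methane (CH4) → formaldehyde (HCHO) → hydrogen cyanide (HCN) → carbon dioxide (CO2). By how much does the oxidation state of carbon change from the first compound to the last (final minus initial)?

Carbon oxidation states along the series — methane: -4, formaldehyde: 0, hydrogen cyanide: +2, carbon dioxide: +4.
Net change = +4 − (-4) = +8.

+8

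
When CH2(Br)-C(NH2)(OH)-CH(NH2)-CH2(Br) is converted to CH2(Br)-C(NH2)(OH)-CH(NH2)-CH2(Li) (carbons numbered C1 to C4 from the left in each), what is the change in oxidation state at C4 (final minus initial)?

-2

Before: C4 has 1 bond to C, 2 bonds to H, 1 bond to Br → oxidation state -1.
After: C4 has 1 bond to C, 2 bonds to H, 1 bond to Li → oxidation state -3.
Δ = -3 − (-1) = -2, so this is a reduction at C4.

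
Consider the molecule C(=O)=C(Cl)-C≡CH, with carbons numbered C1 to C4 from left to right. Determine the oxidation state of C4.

Assign +1 per bond to O/N/halogen, −1 per bond to H or an electropositive element, and 0 per bond to carbon.
C4 has a triple bond to C (3×0 = 0), one bond to H (-1).
Oxidation state = 0 − 1 = -1.

-1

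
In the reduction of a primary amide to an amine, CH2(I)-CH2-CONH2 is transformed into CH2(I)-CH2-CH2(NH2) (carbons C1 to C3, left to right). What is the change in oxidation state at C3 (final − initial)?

-4

Before: C3 has 1 bond to C, 2 bonds to O, 1 bond to N → oxidation state +3.
After: C3 has 1 bond to C, 2 bonds to H, 1 bond to N → oxidation state -1.
Δ = -1 − (+3) = -4, so this is a reduction at C3.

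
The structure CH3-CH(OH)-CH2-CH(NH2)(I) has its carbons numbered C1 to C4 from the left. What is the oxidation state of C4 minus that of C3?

+3

C4: 1C, 1H, 1N, 1I → 0 − 1 + 1 + 1 = +1
C3: 2C, 2H → 0 − 2 = -2
Difference: +1 − (-2) = +3.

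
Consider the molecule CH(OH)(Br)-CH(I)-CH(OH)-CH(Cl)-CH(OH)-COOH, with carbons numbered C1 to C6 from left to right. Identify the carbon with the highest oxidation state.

C6

Tallying each carbon's bonds:
C1: 1C, 1H, 1O, 1Br → 0 − 1 + 1 + 1 = +1
C2: 2C, 1H, 1I → 0 − 1 + 1 = 0
C3: 2C, 1H, 1O → 0 − 1 + 1 = 0
C4: 2C, 1H, 1Cl → 0 − 1 + 1 = 0
C5: 2C, 1H, 1O → 0 − 1 + 1 = 0
C6: 1C, 3O → 0 + 3 = +3
The most oxidised carbon is C6 at +3.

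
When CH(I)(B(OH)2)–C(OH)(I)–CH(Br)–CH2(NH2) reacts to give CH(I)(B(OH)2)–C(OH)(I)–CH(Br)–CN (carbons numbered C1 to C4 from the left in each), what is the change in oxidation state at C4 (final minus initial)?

Before: C4 has 1 bond to C, 2 bonds to H, 1 bond to N → oxidation state -1.
After: C4 has 1 bond to C, 3 bonds to N → oxidation state +3.
Δ = +3 − (-1) = +4, so this is an oxidation at C4.

+4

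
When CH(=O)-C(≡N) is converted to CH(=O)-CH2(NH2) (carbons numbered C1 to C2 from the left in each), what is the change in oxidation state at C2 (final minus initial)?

Before: C2 has 1 bond to C, 3 bonds to N → oxidation state +3.
After: C2 has 1 bond to C, 2 bonds to H, 1 bond to N → oxidation state -1.
Δ = -1 − (+3) = -4, so this is a reduction at C2.

-4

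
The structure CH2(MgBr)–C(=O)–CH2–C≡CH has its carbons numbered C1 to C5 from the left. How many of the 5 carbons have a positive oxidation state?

1

Tallying each carbon's bonds:
C1: 1C, 2H, 1Mg → 0 − 2 − 1 = -3
C2: 2C, 2O → 0 + 2 = +2
C3: 2C, 2H → 0 − 2 = -2
C4: 4C → 0 = 0
C5: 3C, 1H → 0 − 1 = -1
1 carbon (C2) meets the condition.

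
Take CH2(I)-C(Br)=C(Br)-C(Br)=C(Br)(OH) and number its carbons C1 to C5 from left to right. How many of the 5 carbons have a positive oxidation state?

Tallying each carbon's bonds:
C1: 1C, 2H, 1I → 0 − 2 + 1 = -1
C2: 3C, 1Br → 0 + 1 = +1
C3: 3C, 1Br → 0 + 1 = +1
C4: 3C, 1Br → 0 + 1 = +1
C5: 2C, 1O, 1Br → 0 + 1 + 1 = +2
4 carbons (C2, C3, C4, C5) meet the condition.

4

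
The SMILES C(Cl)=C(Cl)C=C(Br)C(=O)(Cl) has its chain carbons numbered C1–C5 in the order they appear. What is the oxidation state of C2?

C2 has a double bond to C (2×0 = 0), one bond to C (0), one bond to Cl (+1).
Oxidation state = 0 + 0 + 1 = +1.

+1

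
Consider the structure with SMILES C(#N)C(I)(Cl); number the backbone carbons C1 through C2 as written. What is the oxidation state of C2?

+1

Each bond to a more electronegative atom (O, N, halogen) counts +1, each bond to a less electronegative atom (H, metal, B, Si) counts −1, and each C–C bond counts 0.
C2 has one bond to C (0), one bond to I (+1), one bond to Cl (+1), one bond to H (-1).
Oxidation state = 0 + 1 + 1 − 1 = +1.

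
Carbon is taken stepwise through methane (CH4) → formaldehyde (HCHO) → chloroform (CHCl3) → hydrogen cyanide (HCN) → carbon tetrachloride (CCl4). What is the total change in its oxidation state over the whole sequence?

+8

Carbon oxidation states along the series — methane: -4, formaldehyde: 0, chloroform: +2, hydrogen cyanide: +2, carbon tetrachloride: +4.
Net change = +4 − (-4) = +8.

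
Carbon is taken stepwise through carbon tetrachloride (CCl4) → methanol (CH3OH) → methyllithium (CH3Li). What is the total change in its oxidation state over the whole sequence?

Carbon oxidation states along the series — carbon tetrachloride: +4, methanol: -2, methyllithium: -4.
Net change = -4 − (+4) = -8.

-8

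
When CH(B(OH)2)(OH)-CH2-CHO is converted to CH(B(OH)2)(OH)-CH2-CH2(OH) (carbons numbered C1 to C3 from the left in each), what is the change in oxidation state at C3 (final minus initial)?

-2

Before: C3 has 1 bond to C, 1 bond to H, 2 bonds to O → oxidation state +1.
After: C3 has 1 bond to C, 2 bonds to H, 1 bond to O → oxidation state -1.
Δ = -1 − (+1) = -2, so this is a reduction at C3.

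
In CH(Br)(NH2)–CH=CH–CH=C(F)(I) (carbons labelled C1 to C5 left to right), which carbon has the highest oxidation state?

Each bond to a more electronegative atom (O, N, halogen) counts +1, each bond to a less electronegative atom (H, metal, B, Si) counts −1, and each C–C bond counts 0. Tallying each carbon:
C1: 1C, 1H, 1N, 1Br → 0 − 1 + 1 + 1 = +1
C2: 3C, 1H → 0 − 1 = -1
C3: 3C, 1H → 0 − 1 = -1
C4: 3C, 1H → 0 − 1 = -1
C5: 2C, 1F, 1I → 0 + 1 + 1 = +2
The most oxidised carbon is C5 at +2.

C5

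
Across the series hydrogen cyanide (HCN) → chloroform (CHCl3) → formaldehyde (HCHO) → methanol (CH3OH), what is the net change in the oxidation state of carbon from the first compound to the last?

-4

Carbon oxidation states along the series — hydrogen cyanide: +2, chloroform: +2, formaldehyde: 0, methanol: -2.
Net change = -2 − (+2) = -4.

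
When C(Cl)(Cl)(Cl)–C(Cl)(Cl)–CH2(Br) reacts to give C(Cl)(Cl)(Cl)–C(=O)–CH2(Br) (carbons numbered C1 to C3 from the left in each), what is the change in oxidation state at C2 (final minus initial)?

0

Before: C2 has 2 bonds to C, 2 bonds to Cl → oxidation state +2.
After: C2 has 2 bonds to C, 2 bonds to O → oxidation state +2.
Δ = +2 − (+2) = 0, so no net redox change at C2.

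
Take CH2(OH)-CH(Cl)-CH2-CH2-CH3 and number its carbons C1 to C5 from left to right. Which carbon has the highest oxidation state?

Tallying each carbon's bonds:
C1: 1C, 2H, 1O → 0 − 2 + 1 = -1
C2: 2C, 1H, 1Cl → 0 − 1 + 1 = 0
C3: 2C, 2H → 0 − 2 = -2
C4: 2C, 2H → 0 − 2 = -2
C5: 1C, 3H → 0 − 3 = -3
The most oxidised carbon is C2 at 0.

C2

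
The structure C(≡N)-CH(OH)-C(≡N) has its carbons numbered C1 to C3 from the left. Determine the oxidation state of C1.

Count +1 for every bond to an atom more electronegative than carbon and −1 for every bond to one less electronegative; C–C bonds are 0.
C1 has one bond to C (0), a triple bond to N (3×+1 = +3).
Oxidation state = 0 + 3 = +3.

+3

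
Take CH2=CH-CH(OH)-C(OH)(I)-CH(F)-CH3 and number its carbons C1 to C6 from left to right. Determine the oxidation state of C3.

C3 has one bond to C (0), one bond to C (0), one bond to O (+1), one bond to H (-1).
Oxidation state = 0 + 0 + 1 − 1 = 0.

0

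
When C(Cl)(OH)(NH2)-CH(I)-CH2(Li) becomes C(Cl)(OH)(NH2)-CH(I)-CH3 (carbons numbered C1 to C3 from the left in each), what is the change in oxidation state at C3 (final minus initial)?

Before: C3 has 1 bond to C, 2 bonds to H, 1 bond to Li → oxidation state -3.
After: C3 has 1 bond to C, 3 bonds to H → oxidation state -3.
Δ = -3 − (-3) = 0, so no net redox change at C3.

0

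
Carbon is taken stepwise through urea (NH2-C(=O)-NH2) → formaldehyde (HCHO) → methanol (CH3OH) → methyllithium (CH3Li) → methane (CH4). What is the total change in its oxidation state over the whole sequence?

Carbon oxidation states along the series — urea: +4, formaldehyde: 0, methanol: -2, methyllithium: -4, methane: -4.
Net change = -4 − (+4) = -8.

-8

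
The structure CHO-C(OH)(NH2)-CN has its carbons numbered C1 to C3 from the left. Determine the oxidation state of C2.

C2 has one bond to C (0), one bond to C (0), one bond to O (+1), one bond to N (+1).
Oxidation state = 0 + 0 + 1 + 1 = +2.

+2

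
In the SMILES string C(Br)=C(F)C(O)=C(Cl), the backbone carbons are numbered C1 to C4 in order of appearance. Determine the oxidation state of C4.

0

C4 has a double bond to C (2×0 = 0), one bond to Cl (+1), one bond to H (-1).
Oxidation state = 0 + 1 − 1 = 0.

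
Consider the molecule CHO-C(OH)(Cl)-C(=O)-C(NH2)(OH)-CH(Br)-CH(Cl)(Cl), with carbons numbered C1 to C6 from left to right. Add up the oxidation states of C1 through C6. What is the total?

Tallying each carbon's bonds:
C1: 1C, 1H, 2O → 0 − 1 + 2 = +1
C2: 2C, 1O, 1Cl → 0 + 1 + 1 = +2
C3: 2C, 2O → 0 + 2 = +2
C4: 2C, 1O, 1N → 0 + 1 + 1 = +2
C5: 2C, 1H, 1Br → 0 − 1 + 1 = 0
C6: 1C, 1H, 2Cl → 0 − 1 + 2 = +1
Sum = +1 + 2 + 2 + 2 + 0 + 1 = +8.

+8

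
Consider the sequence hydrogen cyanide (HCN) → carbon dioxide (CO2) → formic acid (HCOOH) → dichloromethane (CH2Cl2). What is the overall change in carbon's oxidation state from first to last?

-2

Carbon oxidation states along the series — hydrogen cyanide: +2, carbon dioxide: +4, formic acid: +2, dichloromethane: 0.
Net change = 0 − (+2) = -2.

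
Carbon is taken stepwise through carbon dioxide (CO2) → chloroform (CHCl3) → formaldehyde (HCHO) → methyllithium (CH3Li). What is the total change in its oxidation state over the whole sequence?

-8

Carbon oxidation states along the series — carbon dioxide: +4, chloroform: +2, formaldehyde: 0, methyllithium: -4.
Net change = -4 − (+4) = -8.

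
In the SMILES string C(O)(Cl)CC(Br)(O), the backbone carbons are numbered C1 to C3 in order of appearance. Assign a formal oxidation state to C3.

C3 has one bond to C (0), one bond to Br (+1), one bond to O (+1), one bond to H (-1).
Oxidation state = 0 + 1 + 1 − 1 = +1.

+1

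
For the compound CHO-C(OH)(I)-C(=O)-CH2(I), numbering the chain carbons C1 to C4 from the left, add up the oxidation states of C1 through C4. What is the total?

+4

Assign +1 per bond to O/N/halogen, −1 per bond to H or an electropositive element, and 0 per bond to carbon. Tallying each carbon:
C1: 1C, 1H, 2O → 0 − 1 + 2 = +1
C2: 2C, 1O, 1I → 0 + 1 + 1 = +2
C3: 2C, 2O → 0 + 2 = +2
C4: 1C, 2H, 1I → 0 − 2 + 1 = -1
Sum = +1 + 2 + 2 − 1 = +4.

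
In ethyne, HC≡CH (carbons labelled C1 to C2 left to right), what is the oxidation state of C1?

C1 has one bond to H (-1), a triple bond to C (3×0 = 0).
Oxidation state = -1 + 0 = -1.

-1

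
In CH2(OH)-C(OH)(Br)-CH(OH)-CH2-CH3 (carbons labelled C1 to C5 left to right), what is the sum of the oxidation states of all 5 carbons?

Tallying each carbon's bonds:
C1: 1C, 2H, 1O → 0 − 2 + 1 = -1
C2: 2C, 1O, 1Br → 0 + 1 + 1 = +2
C3: 2C, 1H, 1O → 0 − 1 + 1 = 0
C4: 2C, 2H → 0 − 2 = -2
C5: 1C, 3H → 0 − 3 = -3
Sum = -1 + 2 + 0 − 2 − 3 = -4.

-4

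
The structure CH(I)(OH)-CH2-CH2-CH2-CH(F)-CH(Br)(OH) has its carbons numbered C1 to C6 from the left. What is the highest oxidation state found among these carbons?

Tallying each carbon's bonds:
C1: 1C, 1H, 1O, 1I → 0 − 1 + 1 + 1 = +1
C2: 2C, 2H → 0 − 2 = -2
C3: 2C, 2H → 0 − 2 = -2
C4: 2C, 2H → 0 − 2 = -2
C5: 2C, 1H, 1F → 0 − 1 + 1 = 0
C6: 1C, 1H, 1O, 1Br → 0 − 1 + 1 + 1 = +1
The highest value is +1.

+1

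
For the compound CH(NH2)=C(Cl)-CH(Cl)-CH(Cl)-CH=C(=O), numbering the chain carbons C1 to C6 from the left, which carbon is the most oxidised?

C6

Tallying each carbon's bonds:
C1: 2C, 1H, 1N → 0 − 1 + 1 = 0
C2: 3C, 1Cl → 0 + 1 = +1
C3: 2C, 1H, 1Cl → 0 − 1 + 1 = 0
C4: 2C, 1H, 1Cl → 0 − 1 + 1 = 0
C5: 3C, 1H → 0 − 1 = -1
C6: 2C, 2O → 0 + 2 = +2
The most oxidised carbon is C6 at +2.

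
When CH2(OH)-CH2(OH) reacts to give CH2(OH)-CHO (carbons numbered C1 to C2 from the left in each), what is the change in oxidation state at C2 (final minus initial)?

+2

Before: C2 has 1 bond to C, 2 bonds to H, 1 bond to O → oxidation state -1.
After: C2 has 1 bond to C, 1 bond to H, 2 bonds to O → oxidation state +1.
Δ = +1 − (-1) = +2, so this is an oxidation at C2.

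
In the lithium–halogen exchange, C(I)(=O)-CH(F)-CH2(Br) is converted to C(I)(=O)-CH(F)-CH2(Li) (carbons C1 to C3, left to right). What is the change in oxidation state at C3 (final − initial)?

-2

Before: C3 has 1 bond to C, 2 bonds to H, 1 bond to Br → oxidation state -1.
After: C3 has 1 bond to C, 2 bonds to H, 1 bond to Li → oxidation state -3.
Δ = -3 − (-1) = -2, so this is a reduction at C3.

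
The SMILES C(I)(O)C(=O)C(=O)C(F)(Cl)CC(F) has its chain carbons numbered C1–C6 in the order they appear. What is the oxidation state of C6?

C6 has one bond to C (0), one bond to F (+1), one bond to H (-1), one bond to H (-1).
Oxidation state = 0 + 1 − 1 − 1 = -1.

-1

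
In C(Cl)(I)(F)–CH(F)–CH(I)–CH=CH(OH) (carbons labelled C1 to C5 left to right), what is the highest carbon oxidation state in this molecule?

Tallying each carbon's bonds:
C1: 1C, 1F, 1Cl, 1I → 0 + 1 + 1 + 1 = +3
C2: 2C, 1H, 1F → 0 − 1 + 1 = 0
C3: 2C, 1H, 1I → 0 − 1 + 1 = 0
C4: 3C, 1H → 0 − 1 = -1
C5: 2C, 1H, 1O → 0 − 1 + 1 = 0
The highest value is +3.

+3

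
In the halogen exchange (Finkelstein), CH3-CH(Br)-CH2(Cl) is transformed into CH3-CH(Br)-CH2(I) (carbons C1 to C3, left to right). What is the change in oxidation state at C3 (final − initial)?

Before: C3 has 1 bond to C, 2 bonds to H, 1 bond to Cl → oxidation state -1.
After: C3 has 1 bond to C, 2 bonds to H, 1 bond to I → oxidation state -1.
Δ = -1 − (-1) = 0, so no net redox change at C3.

0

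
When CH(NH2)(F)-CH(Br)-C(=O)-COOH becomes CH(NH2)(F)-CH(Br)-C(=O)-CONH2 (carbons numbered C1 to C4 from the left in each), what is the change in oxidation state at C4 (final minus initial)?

Before: C4 has 1 bond to C, 3 bonds to O → oxidation state +3.
After: C4 has 1 bond to C, 2 bonds to O, 1 bond to N → oxidation state +3.
Δ = +3 − (+3) = 0, so no net redox change at C4.

0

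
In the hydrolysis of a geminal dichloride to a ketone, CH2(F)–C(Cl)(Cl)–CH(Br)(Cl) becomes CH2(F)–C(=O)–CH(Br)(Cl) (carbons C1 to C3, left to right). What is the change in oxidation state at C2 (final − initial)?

0

Before: C2 has 2 bonds to C, 2 bonds to Cl → oxidation state +2.
After: C2 has 2 bonds to C, 2 bonds to O → oxidation state +2.
Δ = +2 − (+2) = 0, so no net redox change at C2.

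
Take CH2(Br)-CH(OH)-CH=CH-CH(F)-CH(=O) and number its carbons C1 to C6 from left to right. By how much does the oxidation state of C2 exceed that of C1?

C2: 2C, 1H, 1O → 0 − 1 + 1 = 0
C1: 1C, 2H, 1Br → 0 − 2 + 1 = -1
Difference: 0 − (-1) = +1.

+1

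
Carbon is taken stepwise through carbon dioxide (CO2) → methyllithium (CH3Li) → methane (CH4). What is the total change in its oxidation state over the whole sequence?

Carbon oxidation states along the series — carbon dioxide: +4, methyllithium: -4, methane: -4.
Net change = -4 − (+4) = -8.

-8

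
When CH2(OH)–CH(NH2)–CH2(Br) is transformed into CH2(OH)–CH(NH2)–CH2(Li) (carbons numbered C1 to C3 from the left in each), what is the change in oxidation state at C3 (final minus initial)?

-2

Before: C3 has 1 bond to C, 2 bonds to H, 1 bond to Br → oxidation state -1.
After: C3 has 1 bond to C, 2 bonds to H, 1 bond to Li → oxidation state -3.
Δ = -3 − (-1) = -2, so this is a reduction at C3.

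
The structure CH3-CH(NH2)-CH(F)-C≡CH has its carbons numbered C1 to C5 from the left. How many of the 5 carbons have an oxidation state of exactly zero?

Count +1 for every bond to an atom more electronegative than carbon and −1 for every bond to one less electronegative; C–C bonds are 0. Tallying each carbon:
C1: 1C, 3H → 0 − 3 = -3
C2: 2C, 1H, 1N → 0 − 1 + 1 = 0
C3: 2C, 1H, 1F → 0 − 1 + 1 = 0
C4: 4C → 0 = 0
C5: 3C, 1H → 0 − 1 = -1
3 carbons (C2, C3, C4) meet the condition.

3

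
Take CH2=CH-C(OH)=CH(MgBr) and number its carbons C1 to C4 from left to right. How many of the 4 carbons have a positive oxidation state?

Count +1 for every bond to an atom more electronegative than carbon and −1 for every bond to one less electronegative; C–C bonds are 0. Tallying each carbon:
C1: 2C, 2H → 0 − 2 = -2
C2: 3C, 1H → 0 − 1 = -1
C3: 3C, 1O → 0 + 1 = +1
C4: 2C, 1H, 1Mg → 0 − 1 − 1 = -2
1 carbon (C3) meets the condition.

1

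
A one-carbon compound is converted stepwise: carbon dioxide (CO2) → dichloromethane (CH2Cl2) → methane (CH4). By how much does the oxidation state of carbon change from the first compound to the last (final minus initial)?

-8

Carbon oxidation states along the series — carbon dioxide: +4, dichloromethane: 0, methane: -4.
Net change = -4 − (+4) = -8.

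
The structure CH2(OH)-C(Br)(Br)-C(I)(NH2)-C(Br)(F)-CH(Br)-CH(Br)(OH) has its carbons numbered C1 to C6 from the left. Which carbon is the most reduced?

C1

Tallying each carbon's bonds:
C1: 1C, 2H, 1O → 0 − 2 + 1 = -1
C2: 2C, 2Br → 0 + 2 = +2
C3: 2C, 1N, 1I → 0 + 1 + 1 = +2
C4: 2C, 1F, 1Br → 0 + 1 + 1 = +2
C5: 2C, 1H, 1Br → 0 − 1 + 1 = 0
C6: 1C, 1H, 1O, 1Br → 0 − 1 + 1 + 1 = +1
The most reduced carbon is C1 at -1.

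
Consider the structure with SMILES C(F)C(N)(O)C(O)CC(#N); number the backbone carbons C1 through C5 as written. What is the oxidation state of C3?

Count +1 for every bond to an atom more electronegative than carbon and −1 for every bond to one less electronegative; C–C bonds are 0.
C3 has one bond to C (0), one bond to C (0), one bond to H (-1), one bond to O (+1).
Oxidation state = 0 + 0 − 1 + 1 = 0.

0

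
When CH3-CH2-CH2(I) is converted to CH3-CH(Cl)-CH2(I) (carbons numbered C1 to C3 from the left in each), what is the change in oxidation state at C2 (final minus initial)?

Before: C2 has 2 bonds to C, 2 bonds to H → oxidation state -2.
After: C2 has 2 bonds to C, 1 bond to H, 1 bond to Cl → oxidation state 0.
Δ = 0 − (-2) = +2, so this is an oxidation at C2.

+2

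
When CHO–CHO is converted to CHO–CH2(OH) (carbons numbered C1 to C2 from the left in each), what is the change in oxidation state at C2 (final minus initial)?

-2

Before: C2 has 1 bond to C, 1 bond to H, 2 bonds to O → oxidation state +1.
After: C2 has 1 bond to C, 2 bonds to H, 1 bond to O → oxidation state -1.
Δ = -1 − (+1) = -2, so this is a reduction at C2.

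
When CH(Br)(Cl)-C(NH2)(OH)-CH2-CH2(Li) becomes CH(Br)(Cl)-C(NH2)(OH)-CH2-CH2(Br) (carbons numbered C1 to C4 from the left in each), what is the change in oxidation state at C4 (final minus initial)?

Before: C4 has 1 bond to C, 2 bonds to H, 1 bond to Li → oxidation state -3.
After: C4 has 1 bond to C, 2 bonds to H, 1 bond to Br → oxidation state -1.
Δ = -1 − (-3) = +2, so this is an oxidation at C4.

+2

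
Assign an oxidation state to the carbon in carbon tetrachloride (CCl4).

+4

Each bond to a more electronegative atom (O, N, halogen) counts +1, each bond to a less electronegative atom (H, metal, B, Si) counts −1, and each C–C bond counts 0.
The carbon has one bond to Cl (+1), one bond to Cl (+1), one bond to Cl (+1), one bond to Cl (+1).
Oxidation state = +1 + 1 + 1 + 1 = +4.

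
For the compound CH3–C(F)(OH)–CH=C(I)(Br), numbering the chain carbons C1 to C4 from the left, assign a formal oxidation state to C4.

Count +1 for every bond to an atom more electronegative than carbon and −1 for every bond to one less electronegative; C–C bonds are 0.
C4 has a double bond to C (2×0 = 0), one bond to I (+1), one bond to Br (+1).
Oxidation state = 0 + 1 + 1 = +2.

+2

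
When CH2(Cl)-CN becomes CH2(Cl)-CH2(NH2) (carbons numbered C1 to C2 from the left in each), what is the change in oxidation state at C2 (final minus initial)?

Before: C2 has 1 bond to C, 3 bonds to N → oxidation state +3.
After: C2 has 1 bond to C, 2 bonds to H, 1 bond to N → oxidation state -1.
Δ = -1 − (+3) = -4, so this is a reduction at C2.

-4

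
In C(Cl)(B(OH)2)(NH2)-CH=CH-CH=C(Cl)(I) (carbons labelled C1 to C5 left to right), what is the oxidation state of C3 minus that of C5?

C3: 3C, 1H → 0 − 1 = -1
C5: 2C, 1Cl, 1I → 0 + 1 + 1 = +2
Difference: -1 − (+2) = -3.

-3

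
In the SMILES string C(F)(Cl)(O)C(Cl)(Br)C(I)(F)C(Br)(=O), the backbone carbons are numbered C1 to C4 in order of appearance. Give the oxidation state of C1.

C1 has one bond to C (0), one bond to F (+1), one bond to Cl (+1), one bond to O (+1).
Oxidation state = 0 + 1 + 1 + 1 = +3.

+3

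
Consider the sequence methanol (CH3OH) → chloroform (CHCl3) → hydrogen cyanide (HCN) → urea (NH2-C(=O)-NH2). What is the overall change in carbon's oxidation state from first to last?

Carbon oxidation states along the series — methanol: -2, chloroform: +2, hydrogen cyanide: +2, urea: +4.
Net change = +4 − (-2) = +6.

+6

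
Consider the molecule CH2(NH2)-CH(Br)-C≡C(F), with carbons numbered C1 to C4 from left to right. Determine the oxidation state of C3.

Count +1 for every bond to an atom more electronegative than carbon and −1 for every bond to one less electronegative; C–C bonds are 0.
C3 has one bond to C (0), a triple bond to C (3×0 = 0).
Oxidation state = 0 + 0 = 0.

0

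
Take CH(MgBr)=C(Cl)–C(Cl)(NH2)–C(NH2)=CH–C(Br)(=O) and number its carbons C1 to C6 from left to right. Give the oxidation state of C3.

C3 has one bond to C (0), one bond to C (0), one bond to Cl (+1), one bond to N (+1).
Oxidation state = 0 + 0 + 1 + 1 = +2.

+2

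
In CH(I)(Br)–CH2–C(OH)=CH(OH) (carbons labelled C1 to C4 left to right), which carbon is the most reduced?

C2

Each bond to a more electronegative atom (O, N, halogen) counts +1, each bond to a less electronegative atom (H, metal, B, Si) counts −1, and each C–C bond counts 0. Tallying each carbon:
C1: 1C, 1H, 1Br, 1I → 0 − 1 + 1 + 1 = +1
C2: 2C, 2H → 0 − 2 = -2
C3: 3C, 1O → 0 + 1 = +1
C4: 2C, 1H, 1O → 0 − 1 + 1 = 0
The most reduced carbon is C2 at -2.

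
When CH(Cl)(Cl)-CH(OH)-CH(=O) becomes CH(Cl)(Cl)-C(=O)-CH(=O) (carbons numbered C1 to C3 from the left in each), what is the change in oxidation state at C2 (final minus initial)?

+2

Before: C2 has 2 bonds to C, 1 bond to H, 1 bond to O → oxidation state 0.
After: C2 has 2 bonds to C, 2 bonds to O → oxidation state +2.
Δ = +2 − (0) = +2, so this is an oxidation at C2.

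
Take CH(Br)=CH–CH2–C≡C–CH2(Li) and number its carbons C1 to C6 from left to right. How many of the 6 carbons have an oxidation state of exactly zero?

Tallying each carbon's bonds:
C1: 2C, 1H, 1Br → 0 − 1 + 1 = 0
C2: 3C, 1H → 0 − 1 = -1
C3: 2C, 2H → 0 − 2 = -2
C4: 4C → 0 = 0
C5: 4C → 0 = 0
C6: 1C, 2H, 1Li → 0 − 2 − 1 = -3
3 carbons (C1, C4, C5) meet the condition.

3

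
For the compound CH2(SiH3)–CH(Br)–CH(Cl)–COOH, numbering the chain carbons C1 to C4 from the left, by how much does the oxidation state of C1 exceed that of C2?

C1: 1C, 2H, 1Si → 0 − 2 − 1 = -3
C2: 2C, 1H, 1Br → 0 − 1 + 1 = 0
Difference: -3 − (0) = -3.

-3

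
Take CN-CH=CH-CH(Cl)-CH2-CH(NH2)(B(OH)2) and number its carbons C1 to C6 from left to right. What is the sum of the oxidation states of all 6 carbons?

Count +1 for every bond to an atom more electronegative than carbon and −1 for every bond to one less electronegative; C–C bonds are 0. Tallying each carbon:
C1: 1C, 3N → 0 + 3 = +3
C2: 3C, 1H → 0 − 1 = -1
C3: 3C, 1H → 0 − 1 = -1
C4: 2C, 1H, 1Cl → 0 − 1 + 1 = 0
C5: 2C, 2H → 0 − 2 = -2
C6: 1C, 1H, 1N, 1B → 0 − 1 + 1 − 1 = -1
Sum = +3 − 1 − 1 + 0 − 2 − 1 = -2.

-2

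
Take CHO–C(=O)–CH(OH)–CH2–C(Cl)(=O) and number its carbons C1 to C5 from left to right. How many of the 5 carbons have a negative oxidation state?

Tallying each carbon's bonds:
C1: 1C, 1H, 2O → 0 − 1 + 2 = +1
C2: 2C, 2O → 0 + 2 = +2
C3: 2C, 1H, 1O → 0 − 1 + 1 = 0
C4: 2C, 2H → 0 − 2 = -2
C5: 1C, 2O, 1Cl → 0 + 2 + 1 = +3
1 carbon (C4) meets the condition.

1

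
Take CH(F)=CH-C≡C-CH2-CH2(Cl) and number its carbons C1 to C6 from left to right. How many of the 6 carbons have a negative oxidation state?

3

Tallying each carbon's bonds:
C1: 2C, 1H, 1F → 0 − 1 + 1 = 0
C2: 3C, 1H → 0 − 1 = -1
C3: 4C → 0 = 0
C4: 4C → 0 = 0
C5: 2C, 2H → 0 − 2 = -2
C6: 1C, 2H, 1Cl → 0 − 2 + 1 = -1
3 carbons (C2, C5, C6) meet the condition.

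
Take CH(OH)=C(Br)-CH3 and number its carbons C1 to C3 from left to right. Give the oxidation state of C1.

0

C1 has a double bond to C (2×0 = 0), one bond to H (-1), one bond to O (+1).
Oxidation state = 0 − 1 + 1 = 0.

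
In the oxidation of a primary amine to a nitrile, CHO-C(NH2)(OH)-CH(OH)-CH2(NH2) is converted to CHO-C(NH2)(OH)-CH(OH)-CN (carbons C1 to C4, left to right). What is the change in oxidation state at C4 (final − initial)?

Before: C4 has 1 bond to C, 2 bonds to H, 1 bond to N → oxidation state -1.
After: C4 has 1 bond to C, 3 bonds to N → oxidation state +3.
Δ = +3 − (-1) = +4, so this is an oxidation at C4.

+4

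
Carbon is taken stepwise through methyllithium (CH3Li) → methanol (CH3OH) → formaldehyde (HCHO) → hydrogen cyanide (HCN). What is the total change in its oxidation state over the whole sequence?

Carbon oxidation states along the series — methyllithium: -4, methanol: -2, formaldehyde: 0, hydrogen cyanide: +2.
Net change = +2 − (-4) = +6.

+6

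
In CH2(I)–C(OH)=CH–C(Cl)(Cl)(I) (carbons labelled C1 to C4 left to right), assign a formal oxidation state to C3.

-1

Each bond to a more electronegative atom (O, N, halogen) counts +1, each bond to a less electronegative atom (H, metal, B, Si) counts −1, and each C–C bond counts 0.
C3 has a double bond to C (2×0 = 0), one bond to C (0), one bond to H (-1).
Oxidation state = 0 + 0 − 1 = -1.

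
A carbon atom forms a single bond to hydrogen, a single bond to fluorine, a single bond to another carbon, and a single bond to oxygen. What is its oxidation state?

+1

The carbon has one bond to C (0), one bond to F (+1), one bond to H (-1), one bond to O (+1).
Oxidation state = 0 + 1 − 1 + 1 = +1.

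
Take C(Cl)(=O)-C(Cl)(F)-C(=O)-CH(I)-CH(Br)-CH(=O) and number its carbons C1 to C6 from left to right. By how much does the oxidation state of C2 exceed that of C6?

C2: 2C, 1F, 1Cl → 0 + 1 + 1 = +2
C6: 1C, 1H, 2O → 0 − 1 + 2 = +1
Difference: +2 − (+1) = +1.

+1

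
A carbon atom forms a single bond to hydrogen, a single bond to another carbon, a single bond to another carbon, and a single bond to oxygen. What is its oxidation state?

0

Count +1 for every bond to an atom more electronegative than carbon and −1 for every bond to one less electronegative; C–C bonds are 0.
The carbon has one bond to C (0), one bond to C (0), one bond to H (-1), one bond to O (+1).
Oxidation state = 0 + 0 − 1 + 1 = 0.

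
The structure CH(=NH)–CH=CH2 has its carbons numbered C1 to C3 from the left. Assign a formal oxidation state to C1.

+1

Bonds to more-electronegative neighbours contribute +1 each, bonds to H or metals contribute −1 each, and C–C bonds contribute 0.
C1 has one bond to C (0), one bond to H (-1), a double bond to N (2×+1 = +2).
Oxidation state = 0 − 1 + 2 = +1.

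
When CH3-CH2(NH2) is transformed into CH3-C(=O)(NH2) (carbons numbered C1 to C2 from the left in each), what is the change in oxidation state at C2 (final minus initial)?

+4

Before: C2 has 1 bond to C, 2 bonds to H, 1 bond to N → oxidation state -1.
After: C2 has 1 bond to C, 2 bonds to O, 1 bond to N → oxidation state +3.
Δ = +3 − (-1) = +4, so this is an oxidation at C2.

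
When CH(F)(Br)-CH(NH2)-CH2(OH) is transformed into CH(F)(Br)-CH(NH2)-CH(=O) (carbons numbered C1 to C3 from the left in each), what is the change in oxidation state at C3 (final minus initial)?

+2

Before: C3 has 1 bond to C, 2 bonds to H, 1 bond to O → oxidation state -1.
After: C3 has 1 bond to C, 1 bond to H, 2 bonds to O → oxidation state +1.
Δ = +1 − (-1) = +2, so this is an oxidation at C3.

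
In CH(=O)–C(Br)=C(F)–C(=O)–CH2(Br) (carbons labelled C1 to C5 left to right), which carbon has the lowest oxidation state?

C5

Assign +1 per bond to O/N/halogen, −1 per bond to H or an electropositive element, and 0 per bond to carbon. Tallying each carbon:
C1: 1C, 1H, 2O → 0 − 1 + 2 = +1
C2: 3C, 1Br → 0 + 1 = +1
C3: 3C, 1F → 0 + 1 = +1
C4: 2C, 2O → 0 + 2 = +2
C5: 1C, 2H, 1Br → 0 − 2 + 1 = -1
The most reduced carbon is C5 at -1.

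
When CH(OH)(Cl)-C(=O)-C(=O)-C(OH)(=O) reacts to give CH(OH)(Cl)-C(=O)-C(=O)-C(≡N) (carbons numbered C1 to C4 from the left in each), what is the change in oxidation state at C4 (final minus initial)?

0

Before: C4 has 1 bond to C, 3 bonds to O → oxidation state +3.
After: C4 has 1 bond to C, 3 bonds to N → oxidation state +3.
Δ = +3 − (+3) = 0, so no net redox change at C4.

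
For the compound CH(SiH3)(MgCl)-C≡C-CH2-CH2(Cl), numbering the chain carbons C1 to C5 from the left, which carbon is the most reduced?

Tallying each carbon's bonds:
C1: 1C, 1H, 1Mg, 1Si → 0 − 1 − 1 − 1 = -3
C2: 4C → 0 = 0
C3: 4C → 0 = 0
C4: 2C, 2H → 0 − 2 = -2
C5: 1C, 2H, 1Cl → 0 − 2 + 1 = -1
The most reduced carbon is C1 at -3.

C1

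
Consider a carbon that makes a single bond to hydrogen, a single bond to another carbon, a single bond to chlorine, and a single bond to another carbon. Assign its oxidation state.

Assign +1 per bond to O/N/halogen, −1 per bond to H or an electropositive element, and 0 per bond to carbon.
The carbon has one bond to C (0), one bond to C (0), one bond to Cl (+1), one bond to H (-1).
Oxidation state = 0 + 0 + 1 − 1 = 0.

0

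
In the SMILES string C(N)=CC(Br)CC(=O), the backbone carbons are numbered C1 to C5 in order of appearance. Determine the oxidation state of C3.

0

Bonds to more-electronegative neighbours contribute +1 each, bonds to H or metals contribute −1 each, and C–C bonds contribute 0.
C3 has one bond to C (0), one bond to C (0), one bond to H (-1), one bond to Br (+1).
Oxidation state = 0 + 0 − 1 + 1 = 0.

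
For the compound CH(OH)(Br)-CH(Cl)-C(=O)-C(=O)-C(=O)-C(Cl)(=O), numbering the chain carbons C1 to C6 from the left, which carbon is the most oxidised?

Tallying each carbon's bonds:
C1: 1C, 1H, 1O, 1Br → 0 − 1 + 1 + 1 = +1
C2: 2C, 1H, 1Cl → 0 − 1 + 1 = 0
C3: 2C, 2O → 0 + 2 = +2
C4: 2C, 2O → 0 + 2 = +2
C5: 2C, 2O → 0 + 2 = +2
C6: 1C, 2O, 1Cl → 0 + 2 + 1 = +3
The most oxidised carbon is C6 at +3.

C6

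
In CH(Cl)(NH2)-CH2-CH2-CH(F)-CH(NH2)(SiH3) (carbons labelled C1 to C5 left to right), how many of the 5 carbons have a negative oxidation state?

Tallying each carbon's bonds:
C1: 1C, 1H, 1N, 1Cl → 0 − 1 + 1 + 1 = +1
C2: 2C, 2H → 0 − 2 = -2
C3: 2C, 2H → 0 − 2 = -2
C4: 2C, 1H, 1F → 0 − 1 + 1 = 0
C5: 1C, 1H, 1N, 1Si → 0 − 1 + 1 − 1 = -1
3 carbons (C2, C3, C5) meet the condition.

3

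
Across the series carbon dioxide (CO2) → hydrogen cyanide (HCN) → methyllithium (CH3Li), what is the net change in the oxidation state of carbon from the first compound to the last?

-8

Carbon oxidation states along the series — carbon dioxide: +4, hydrogen cyanide: +2, methyllithium: -4.
Net change = -4 − (+4) = -8.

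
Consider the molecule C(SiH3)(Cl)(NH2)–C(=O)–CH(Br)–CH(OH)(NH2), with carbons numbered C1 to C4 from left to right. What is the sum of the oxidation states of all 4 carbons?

+4

Each bond to a more electronegative atom (O, N, halogen) counts +1, each bond to a less electronegative atom (H, metal, B, Si) counts −1, and each C–C bond counts 0. Tallying each carbon:
C1: 1C, 1N, 1Cl, 1Si → 0 + 1 + 1 − 1 = +1
C2: 2C, 2O → 0 + 2 = +2
C3: 2C, 1H, 1Br → 0 − 1 + 1 = 0
C4: 1C, 1H, 1O, 1N → 0 − 1 + 1 + 1 = +1
Sum = +1 + 2 + 0 + 1 = +4.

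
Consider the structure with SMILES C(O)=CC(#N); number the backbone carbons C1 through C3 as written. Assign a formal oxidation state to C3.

+3

Count +1 for every bond to an atom more electronegative than carbon and −1 for every bond to one less electronegative; C–C bonds are 0.
C3 has one bond to C (0), a triple bond to N (3×+1 = +3).
Oxidation state = 0 + 3 = +3.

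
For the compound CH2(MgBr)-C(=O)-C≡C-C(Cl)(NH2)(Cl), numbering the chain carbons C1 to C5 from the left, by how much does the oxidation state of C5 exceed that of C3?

+3

C5: 1C, 1N, 2Cl → 0 + 1 + 2 = +3
C3: 4C → 0 = 0
Difference: +3 − (0) = +3.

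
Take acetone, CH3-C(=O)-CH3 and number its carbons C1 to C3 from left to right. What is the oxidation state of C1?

C1 has one bond to H (-1), one bond to H (-1), one bond to H (-1), one bond to C (0).
Oxidation state = -1 − 1 − 1 + 0 = -3.

-3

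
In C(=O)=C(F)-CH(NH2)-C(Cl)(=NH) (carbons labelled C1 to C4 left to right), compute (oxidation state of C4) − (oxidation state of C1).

+1

C4: 1C, 2N, 1Cl → 0 + 2 + 1 = +3
C1: 2C, 2O → 0 + 2 = +2
Difference: +3 − (+2) = +1.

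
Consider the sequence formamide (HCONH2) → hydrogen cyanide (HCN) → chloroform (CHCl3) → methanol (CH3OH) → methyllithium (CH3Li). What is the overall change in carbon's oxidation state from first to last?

-6

Carbon oxidation states along the series — formamide: +2, hydrogen cyanide: +2, chloroform: +2, methanol: -2, methyllithium: -4.
Net change = -4 − (+2) = -6.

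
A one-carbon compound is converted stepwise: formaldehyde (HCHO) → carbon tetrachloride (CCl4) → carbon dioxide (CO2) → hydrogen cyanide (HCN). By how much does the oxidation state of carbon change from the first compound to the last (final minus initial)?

+2

Carbon oxidation states along the series — formaldehyde: 0, carbon tetrachloride: +4, carbon dioxide: +4, hydrogen cyanide: +2.
Net change = +2 − (0) = +2.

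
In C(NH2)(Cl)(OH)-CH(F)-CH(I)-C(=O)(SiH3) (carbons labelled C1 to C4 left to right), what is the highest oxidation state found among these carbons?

+3

Bonds to more-electronegative neighbours contribute +1 each, bonds to H or metals contribute −1 each, and C–C bonds contribute 0. Tallying each carbon:
C1: 1C, 1O, 1N, 1Cl → 0 + 1 + 1 + 1 = +3
C2: 2C, 1H, 1F → 0 − 1 + 1 = 0
C3: 2C, 1H, 1I → 0 − 1 + 1 = 0
C4: 1C, 2O, 1Si → 0 + 2 − 1 = +1
The highest value is +3.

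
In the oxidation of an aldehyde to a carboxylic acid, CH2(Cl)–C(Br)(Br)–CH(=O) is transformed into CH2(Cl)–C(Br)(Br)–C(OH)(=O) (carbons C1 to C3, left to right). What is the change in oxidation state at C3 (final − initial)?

+2

Before: C3 has 1 bond to C, 1 bond to H, 2 bonds to O → oxidation state +1.
After: C3 has 1 bond to C, 3 bonds to O → oxidation state +3.
Δ = +3 − (+1) = +2, so this is an oxidation at C3.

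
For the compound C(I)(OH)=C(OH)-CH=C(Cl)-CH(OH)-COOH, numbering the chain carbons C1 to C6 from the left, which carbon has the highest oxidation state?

C6

Tallying each carbon's bonds:
C1: 2C, 1O, 1I → 0 + 1 + 1 = +2
C2: 3C, 1O → 0 + 1 = +1
C3: 3C, 1H → 0 − 1 = -1
C4: 3C, 1Cl → 0 + 1 = +1
C5: 2C, 1H, 1O → 0 − 1 + 1 = 0
C6: 1C, 3O → 0 + 3 = +3
The most oxidised carbon is C6 at +3.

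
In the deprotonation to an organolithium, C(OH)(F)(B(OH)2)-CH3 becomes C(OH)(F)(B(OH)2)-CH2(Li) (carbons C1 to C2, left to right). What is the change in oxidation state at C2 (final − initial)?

Before: C2 has 1 bond to C, 3 bonds to H → oxidation state -3.
After: C2 has 1 bond to C, 2 bonds to H, 1 bond to Li → oxidation state -3.
Δ = -3 − (-3) = 0, so no net redox change at C2.

0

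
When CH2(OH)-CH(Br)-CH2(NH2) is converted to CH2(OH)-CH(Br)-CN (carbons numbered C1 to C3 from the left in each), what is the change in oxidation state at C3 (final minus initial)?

+4

Before: C3 has 1 bond to C, 2 bonds to H, 1 bond to N → oxidation state -1.
After: C3 has 1 bond to C, 3 bonds to N → oxidation state +3.
Δ = +3 − (-1) = +4, so this is an oxidation at C3.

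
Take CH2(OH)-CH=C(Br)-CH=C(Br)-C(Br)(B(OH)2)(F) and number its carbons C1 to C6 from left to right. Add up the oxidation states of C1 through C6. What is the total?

Tallying each carbon's bonds:
C1: 1C, 2H, 1O → 0 − 2 + 1 = -1
C2: 3C, 1H → 0 − 1 = -1
C3: 3C, 1Br → 0 + 1 = +1
C4: 3C, 1H → 0 − 1 = -1
C5: 3C, 1Br → 0 + 1 = +1
C6: 1C, 1F, 1Br, 1B → 0 + 1 + 1 − 1 = +1
Sum = -1 − 1 + 1 − 1 + 1 + 1 = 0.

0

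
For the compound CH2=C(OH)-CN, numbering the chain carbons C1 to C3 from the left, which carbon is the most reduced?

C1

Tallying each carbon's bonds:
C1: 2C, 2H → 0 − 2 = -2
C2: 3C, 1O → 0 + 1 = +1
C3: 1C, 3N → 0 + 3 = +3
The most reduced carbon is C1 at -2.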